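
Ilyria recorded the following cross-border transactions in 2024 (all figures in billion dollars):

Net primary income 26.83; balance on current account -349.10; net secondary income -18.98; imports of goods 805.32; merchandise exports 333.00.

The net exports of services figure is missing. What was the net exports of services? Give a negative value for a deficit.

Current account = goods balance + services balance + net primary income + net secondary income
Sum of the known components = -464.47
Net exports of services = CA - (known components) = -349.10 - (-464.47) = 115.37

115.37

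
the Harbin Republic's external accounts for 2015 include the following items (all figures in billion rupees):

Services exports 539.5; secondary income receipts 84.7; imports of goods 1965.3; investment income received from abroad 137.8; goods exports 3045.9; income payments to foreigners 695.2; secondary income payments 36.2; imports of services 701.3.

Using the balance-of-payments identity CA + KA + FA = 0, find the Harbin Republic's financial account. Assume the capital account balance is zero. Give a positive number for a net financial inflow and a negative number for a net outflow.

-409.9

Goods balance = 3045.9 - 1965.3 = 1080.6
Services balance = 539.5 - 701.3 = -161.8
Trade balance (goods + services) = 1080.6 + (-161.8) = 918.8
Net primary income = 137.8 - 695.2 = -557.4
Net secondary income = 84.7 - 36.2 = 48.5
Current account = 918.8 + (-557.4) + 48.5 = 409.9
Financial account = -(409.9) = -409.9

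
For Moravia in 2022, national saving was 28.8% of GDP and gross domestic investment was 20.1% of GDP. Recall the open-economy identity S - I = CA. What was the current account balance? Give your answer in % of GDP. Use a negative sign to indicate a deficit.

CA = S - I = 28.8 - 20.1 = 8.7

8.7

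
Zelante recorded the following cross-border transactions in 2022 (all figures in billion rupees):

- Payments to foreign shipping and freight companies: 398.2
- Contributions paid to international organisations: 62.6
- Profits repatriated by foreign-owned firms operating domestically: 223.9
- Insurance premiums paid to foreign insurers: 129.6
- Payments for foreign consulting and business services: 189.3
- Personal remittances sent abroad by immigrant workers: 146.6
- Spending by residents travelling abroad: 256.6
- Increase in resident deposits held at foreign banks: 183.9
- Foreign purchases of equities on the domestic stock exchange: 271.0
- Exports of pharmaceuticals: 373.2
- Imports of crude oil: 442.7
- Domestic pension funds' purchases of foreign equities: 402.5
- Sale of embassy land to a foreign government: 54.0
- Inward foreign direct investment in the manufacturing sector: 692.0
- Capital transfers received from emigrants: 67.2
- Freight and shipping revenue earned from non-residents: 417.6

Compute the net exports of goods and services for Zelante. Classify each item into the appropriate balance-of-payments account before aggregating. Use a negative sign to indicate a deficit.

Goods: 373.2 - 442.7 = -69.5
Services: -398.2 - 129.6 - 256.6 + 417.6 - 189.3 = -556.1
Trade balance = -69.5 + (-556.1) = -625.6
(Excluded from the trade balance — secondary income: contributions paid to international organisations 62.6, personal remittances sent abroad by immigrant workers 146.6; primary income: profits repatriated by foreign-owned firms operating domestically 223.9; financial account: increase in resident deposits held at foreign banks 183.9, foreign purchases of equities on the domestic stock exchange 271.0, domestic pension funds' purchases of foreign equities 402.5, inward foreign direct investment in the manufacturing sector 692.0; capital account: sale of embassy land to a foreign government 54.0, capital transfers received from emigrants 67.2.)

-625.6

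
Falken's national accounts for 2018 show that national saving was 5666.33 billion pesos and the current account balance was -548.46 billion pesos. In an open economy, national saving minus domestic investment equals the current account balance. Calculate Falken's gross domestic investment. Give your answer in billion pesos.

6214.79

I = S - CA = 5666.33 - (-548.46) = 6214.79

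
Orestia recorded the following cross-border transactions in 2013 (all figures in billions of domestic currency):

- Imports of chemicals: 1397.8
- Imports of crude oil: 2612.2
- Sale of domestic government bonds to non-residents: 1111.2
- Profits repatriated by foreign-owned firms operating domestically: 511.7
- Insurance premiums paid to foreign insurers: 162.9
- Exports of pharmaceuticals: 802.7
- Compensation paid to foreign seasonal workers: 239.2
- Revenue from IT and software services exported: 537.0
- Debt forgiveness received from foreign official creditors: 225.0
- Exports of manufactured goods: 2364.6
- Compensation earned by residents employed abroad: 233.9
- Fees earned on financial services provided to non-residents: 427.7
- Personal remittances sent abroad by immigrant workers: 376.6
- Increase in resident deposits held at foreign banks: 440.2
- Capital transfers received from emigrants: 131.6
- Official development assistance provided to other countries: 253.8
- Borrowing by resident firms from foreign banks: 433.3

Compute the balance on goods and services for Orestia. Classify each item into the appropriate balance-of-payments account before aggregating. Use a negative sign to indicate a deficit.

-40.9

Goods: 2364.6 - 2612.2 + 802.7 - 1397.8 = -842.7
Services: 427.7 + 537.0 - 162.9 = 801.8
Trade balance = -842.7 + 801.8 = -40.9
(Excluded from the trade balance — financial account: sale of domestic government bonds to non-residents 1111.2, increase in resident deposits held at foreign banks 440.2, borrowing by resident firms from foreign banks 433.3; primary income: profits repatriated by foreign-owned firms operating domestically 511.7, compensation paid to foreign seasonal workers 239.2, compensation earned by residents employed abroad 233.9; capital account: debt forgiveness received from foreign official creditors 225.0, capital transfers received from emigrants 131.6; secondary income: personal remittances sent abroad by immigrant workers 376.6, official development assistance provided to other countries 253.8.)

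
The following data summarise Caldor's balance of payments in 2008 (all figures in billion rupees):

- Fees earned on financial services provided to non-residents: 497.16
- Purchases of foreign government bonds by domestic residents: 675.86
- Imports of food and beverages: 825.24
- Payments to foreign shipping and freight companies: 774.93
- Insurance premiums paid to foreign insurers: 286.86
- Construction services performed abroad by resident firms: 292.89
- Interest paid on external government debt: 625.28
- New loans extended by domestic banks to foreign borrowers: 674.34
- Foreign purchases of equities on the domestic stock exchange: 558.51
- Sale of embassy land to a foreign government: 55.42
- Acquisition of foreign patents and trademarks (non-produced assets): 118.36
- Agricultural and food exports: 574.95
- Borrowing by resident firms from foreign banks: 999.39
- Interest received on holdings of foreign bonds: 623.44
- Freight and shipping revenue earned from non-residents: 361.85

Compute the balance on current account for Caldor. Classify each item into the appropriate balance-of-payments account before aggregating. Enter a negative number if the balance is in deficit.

-162.02

Goods: 574.95 - 825.24 = -250.29
Services: -286.86 + 361.85 + 292.89 - 774.93 + 497.16 = 90.11
Primary income: -625.28 + 623.44 = -1.84
Current account = (-250.29) + 90.11 + (-1.84) = -162.02
(Excluded from the current account — financial account: purchases of foreign government bonds by domestic residents 675.86, new loans extended by domestic banks to foreign borrowers 674.34, foreign purchases of equities on the domestic stock exchange 558.51, borrowing by resident firms from foreign banks 999.39; capital account: sale of embassy land to a foreign government 55.42, acquisition of foreign patents and trademarks (non-produced assets) 118.36.)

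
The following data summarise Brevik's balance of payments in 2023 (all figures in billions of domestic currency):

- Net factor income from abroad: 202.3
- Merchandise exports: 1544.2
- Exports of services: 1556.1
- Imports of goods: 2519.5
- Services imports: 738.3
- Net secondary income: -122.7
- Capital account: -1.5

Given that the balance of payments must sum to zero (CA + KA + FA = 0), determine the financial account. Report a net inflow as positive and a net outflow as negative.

Goods balance = 1544.2 - 2519.5 = -975.3
Services balance = 1556.1 - 738.3 = 817.8
Trade balance (goods + services) = -975.3 + 817.8 = -157.5
Net primary income = 202.3
Net secondary income = -122.7
Current account = -157.5 + 202.3 + (-122.7) = -77.9
Financial account = -(-77.9 + (-1.5)) = 79.4

79.4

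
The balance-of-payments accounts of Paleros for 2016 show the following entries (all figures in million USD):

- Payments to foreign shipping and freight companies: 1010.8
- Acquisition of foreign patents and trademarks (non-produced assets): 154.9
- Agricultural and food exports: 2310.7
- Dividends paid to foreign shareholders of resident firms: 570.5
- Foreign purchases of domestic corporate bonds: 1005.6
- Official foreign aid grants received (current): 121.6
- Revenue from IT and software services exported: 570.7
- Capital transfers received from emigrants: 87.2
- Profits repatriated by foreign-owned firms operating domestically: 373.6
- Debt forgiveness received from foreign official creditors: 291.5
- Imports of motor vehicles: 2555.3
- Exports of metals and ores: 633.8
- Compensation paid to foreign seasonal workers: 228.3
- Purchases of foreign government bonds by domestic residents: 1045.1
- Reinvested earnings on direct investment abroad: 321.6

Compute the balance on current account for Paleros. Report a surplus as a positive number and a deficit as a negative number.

Goods: 633.8 - 2555.3 + 2310.7 = 389.2
Services: -1010.8 + 570.7 = -440.1
Primary income: -570.5 + 321.6 - 228.3 - 373.6 = -850.8
Secondary income: 121.6
Current account = 389.2 + (-440.1) + (-850.8) + 121.6 = -780.1
(Excluded from the current account — capital account: acquisition of foreign patents and trademarks (non-produced assets) 154.9, capital transfers received from emigrants 87.2, debt forgiveness received from foreign official creditors 291.5; financial account: foreign purchases of domestic corporate bonds 1005.6, purchases of foreign government bonds by domestic residents 1045.1.)

-780.1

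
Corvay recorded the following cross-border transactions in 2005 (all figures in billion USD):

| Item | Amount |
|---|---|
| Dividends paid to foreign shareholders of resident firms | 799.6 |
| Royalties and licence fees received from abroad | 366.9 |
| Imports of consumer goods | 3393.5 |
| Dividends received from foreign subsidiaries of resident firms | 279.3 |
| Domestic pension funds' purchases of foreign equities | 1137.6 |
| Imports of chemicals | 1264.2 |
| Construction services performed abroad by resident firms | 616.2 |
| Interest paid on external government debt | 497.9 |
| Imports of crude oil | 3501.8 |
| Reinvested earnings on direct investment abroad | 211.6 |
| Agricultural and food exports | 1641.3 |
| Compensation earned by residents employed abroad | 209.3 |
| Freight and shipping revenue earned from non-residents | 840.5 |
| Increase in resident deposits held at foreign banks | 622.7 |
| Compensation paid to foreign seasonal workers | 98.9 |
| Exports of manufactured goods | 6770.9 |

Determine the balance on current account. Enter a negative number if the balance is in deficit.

1380.1

Goods: -3393.5 + 6770.9 + 1641.3 - 1264.2 - 3501.8 = 252.7
Services: 366.9 + 840.5 + 616.2 = 1823.6
Primary income: 209.3 - 497.9 + 211.6 - 98.9 - 799.6 + 279.3 = -696.2
Current account = 252.7 + 1823.6 + (-696.2) = 1380.1
(Excluded from the current account — financial account: domestic pension funds' purchases of foreign equities 1137.6, increase in resident deposits held at foreign banks 622.7.)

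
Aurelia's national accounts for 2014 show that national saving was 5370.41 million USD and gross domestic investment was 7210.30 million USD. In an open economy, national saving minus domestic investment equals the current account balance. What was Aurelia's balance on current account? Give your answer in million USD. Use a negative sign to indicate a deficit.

-1839.89

CA = S - I = 5370.41 - 7210.30 = -1839.89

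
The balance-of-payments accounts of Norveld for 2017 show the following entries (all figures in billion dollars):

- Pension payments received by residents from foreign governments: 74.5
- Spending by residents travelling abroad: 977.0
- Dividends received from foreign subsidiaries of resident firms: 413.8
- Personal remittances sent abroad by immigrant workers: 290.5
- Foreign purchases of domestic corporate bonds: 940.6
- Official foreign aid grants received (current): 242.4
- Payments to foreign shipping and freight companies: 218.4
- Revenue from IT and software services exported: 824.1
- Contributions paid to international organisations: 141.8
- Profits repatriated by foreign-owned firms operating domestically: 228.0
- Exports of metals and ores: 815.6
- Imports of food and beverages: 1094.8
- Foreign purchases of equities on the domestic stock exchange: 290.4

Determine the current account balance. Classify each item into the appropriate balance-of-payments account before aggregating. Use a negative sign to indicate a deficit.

Goods: -1094.8 + 815.6 = -279.2
Services: -218.4 - 977.0 + 824.1 = -371.3
Primary income: 413.8 - 228.0 = 185.8
Secondary income: 242.4 - 290.5 + 74.5 - 141.8 = -115.4
Current account = (-279.2) + (-371.3) + 185.8 + (-115.4) = -580.1
(Excluded from the current account — financial account: foreign purchases of domestic corporate bonds 940.6, foreign purchases of equities on the domestic stock exchange 290.4.)

-580.1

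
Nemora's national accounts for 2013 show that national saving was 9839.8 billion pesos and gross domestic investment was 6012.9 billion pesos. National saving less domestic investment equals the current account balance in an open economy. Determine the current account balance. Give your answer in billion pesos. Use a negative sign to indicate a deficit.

S - I = CA (net lending to the rest of the world).
CA = S - I = 9839.8 - 6012.9 = 3826.9

3826.9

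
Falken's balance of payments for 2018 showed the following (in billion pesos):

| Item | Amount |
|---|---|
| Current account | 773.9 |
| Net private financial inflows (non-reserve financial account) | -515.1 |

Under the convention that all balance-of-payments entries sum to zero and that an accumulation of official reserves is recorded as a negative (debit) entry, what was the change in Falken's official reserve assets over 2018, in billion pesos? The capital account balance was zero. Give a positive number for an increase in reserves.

Official reserve transactions balance = -(773.9 + (-515.1)) = -258.8
An accumulation of reserves is recorded as a debit (negative entry), so the change in the stock of reserves is the negative of that balance.
Change in official reserves = -(-258.8) = 258.8

258.8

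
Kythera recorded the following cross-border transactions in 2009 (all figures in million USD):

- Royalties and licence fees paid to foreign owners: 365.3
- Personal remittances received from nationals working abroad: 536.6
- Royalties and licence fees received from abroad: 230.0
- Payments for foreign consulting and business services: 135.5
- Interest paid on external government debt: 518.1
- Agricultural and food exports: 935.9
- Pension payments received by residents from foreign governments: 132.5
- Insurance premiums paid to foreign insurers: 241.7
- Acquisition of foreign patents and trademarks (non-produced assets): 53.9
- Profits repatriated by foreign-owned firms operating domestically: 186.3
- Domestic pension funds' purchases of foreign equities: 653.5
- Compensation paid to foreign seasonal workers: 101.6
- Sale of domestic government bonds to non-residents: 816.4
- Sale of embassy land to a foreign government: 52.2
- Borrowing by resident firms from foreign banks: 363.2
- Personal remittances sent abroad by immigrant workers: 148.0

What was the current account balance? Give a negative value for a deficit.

138.5

Goods: 935.9
Services: -241.7 - 135.5 + 230.0 - 365.3 = -512.5
Primary income: -101.6 - 518.1 - 186.3 = -806.0
Secondary income: 132.5 - 148.0 + 536.6 = 521.1
Current account = 935.9 + (-512.5) + (-806.0) + 521.1 = 138.5
(Excluded from the current account — capital account: acquisition of foreign patents and trademarks (non-produced assets) 53.9, sale of embassy land to a foreign government 52.2; financial account: domestic pension funds' purchases of foreign equities 653.5, sale of domestic government bonds to non-residents 816.4, borrowing by resident firms from foreign banks 363.2.)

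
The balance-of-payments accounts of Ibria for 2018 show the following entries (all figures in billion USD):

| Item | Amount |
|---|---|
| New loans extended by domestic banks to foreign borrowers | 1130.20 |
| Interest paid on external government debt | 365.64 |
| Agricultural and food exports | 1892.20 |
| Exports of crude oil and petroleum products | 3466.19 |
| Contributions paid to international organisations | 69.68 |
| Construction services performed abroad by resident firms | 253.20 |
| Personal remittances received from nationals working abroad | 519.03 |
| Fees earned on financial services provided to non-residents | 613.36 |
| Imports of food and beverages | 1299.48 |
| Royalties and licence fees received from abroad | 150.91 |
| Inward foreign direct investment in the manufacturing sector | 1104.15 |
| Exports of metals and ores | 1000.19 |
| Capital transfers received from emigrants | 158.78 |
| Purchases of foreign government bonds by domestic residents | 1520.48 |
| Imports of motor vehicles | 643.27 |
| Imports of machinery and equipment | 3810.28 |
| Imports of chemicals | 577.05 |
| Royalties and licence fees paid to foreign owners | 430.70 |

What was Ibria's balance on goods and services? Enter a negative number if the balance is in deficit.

Goods: 1000.19 + 3466.19 - 643.27 - 1299.48 + 1892.20 - 3810.28 - 577.05 = 28.50
Services: -430.70 + 150.91 + 613.36 + 253.20 = 586.77
Trade balance = 28.50 + 586.77 = 615.27
(Excluded from the trade balance — financial account: new loans extended by domestic banks to foreign borrowers 1130.20, inward foreign direct investment in the manufacturing sector 1104.15, purchases of foreign government bonds by domestic residents 1520.48; primary income: interest paid on external government debt 365.64; secondary income: contributions paid to international organisations 69.68, personal remittances received from nationals working abroad 519.03; capital account: capital transfers received from emigrants 158.78.)

615.27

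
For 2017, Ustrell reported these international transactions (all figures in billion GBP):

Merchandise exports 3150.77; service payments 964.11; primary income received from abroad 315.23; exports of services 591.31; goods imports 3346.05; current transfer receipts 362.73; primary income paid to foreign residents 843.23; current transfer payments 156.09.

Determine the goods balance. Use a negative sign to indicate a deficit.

-195.28

Goods balance = 3150.77 - 3346.05 = -195.28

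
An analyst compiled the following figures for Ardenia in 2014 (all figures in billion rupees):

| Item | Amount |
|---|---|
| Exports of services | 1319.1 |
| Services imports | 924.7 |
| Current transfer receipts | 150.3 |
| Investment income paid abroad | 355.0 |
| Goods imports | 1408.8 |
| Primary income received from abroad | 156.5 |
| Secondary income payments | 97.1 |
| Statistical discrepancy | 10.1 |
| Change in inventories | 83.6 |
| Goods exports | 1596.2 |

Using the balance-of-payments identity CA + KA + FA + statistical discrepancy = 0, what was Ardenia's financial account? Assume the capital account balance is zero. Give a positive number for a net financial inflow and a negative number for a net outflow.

-446.6

Goods balance = 1596.2 - 1408.8 = 187.4
Services balance = 1319.1 - 924.7 = 394.4
Trade balance (goods + services) = 187.4 + 394.4 = 581.8
Net primary income = 156.5 - 355.0 = -198.5
Net secondary income = 150.3 - 97.1 = 53.2
Current account = 581.8 + (-198.5) + 53.2 = 436.5
Financial account = -(436.5 + 10.1) = -446.6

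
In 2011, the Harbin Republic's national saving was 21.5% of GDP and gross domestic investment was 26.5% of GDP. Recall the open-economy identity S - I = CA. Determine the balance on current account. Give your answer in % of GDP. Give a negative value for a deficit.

-5.0

CA = S - I = 21.5 - 26.5 = -5.0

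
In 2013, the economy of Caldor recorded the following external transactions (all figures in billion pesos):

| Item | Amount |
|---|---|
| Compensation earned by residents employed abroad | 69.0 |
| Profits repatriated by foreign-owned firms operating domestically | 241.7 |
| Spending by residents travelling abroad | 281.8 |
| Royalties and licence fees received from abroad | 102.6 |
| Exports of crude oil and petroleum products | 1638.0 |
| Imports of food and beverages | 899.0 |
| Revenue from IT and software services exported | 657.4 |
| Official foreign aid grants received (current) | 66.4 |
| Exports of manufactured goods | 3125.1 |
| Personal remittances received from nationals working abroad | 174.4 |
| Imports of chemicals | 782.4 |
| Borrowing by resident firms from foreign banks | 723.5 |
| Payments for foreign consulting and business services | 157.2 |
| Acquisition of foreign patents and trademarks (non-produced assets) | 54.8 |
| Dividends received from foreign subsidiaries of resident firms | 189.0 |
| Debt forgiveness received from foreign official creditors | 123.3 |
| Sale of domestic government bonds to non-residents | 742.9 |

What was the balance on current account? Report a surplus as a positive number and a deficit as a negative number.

Goods: 3125.1 + 1638.0 - 899.0 - 782.4 = 3081.7
Services: -281.8 - 157.2 + 657.4 + 102.6 = 321.0
Primary income: 69.0 + 189.0 - 241.7 = 16.3
Secondary income: 66.4 + 174.4 = 240.8
Current account = 3081.7 + 321.0 + 16.3 + 240.8 = 3659.8
(Excluded from the current account — financial account: borrowing by resident firms from foreign banks 723.5, sale of domestic government bonds to non-residents 742.9; capital account: acquisition of foreign patents and trademarks (non-produced assets) 54.8, debt forgiveness received from foreign official creditors 123.3.)

3659.8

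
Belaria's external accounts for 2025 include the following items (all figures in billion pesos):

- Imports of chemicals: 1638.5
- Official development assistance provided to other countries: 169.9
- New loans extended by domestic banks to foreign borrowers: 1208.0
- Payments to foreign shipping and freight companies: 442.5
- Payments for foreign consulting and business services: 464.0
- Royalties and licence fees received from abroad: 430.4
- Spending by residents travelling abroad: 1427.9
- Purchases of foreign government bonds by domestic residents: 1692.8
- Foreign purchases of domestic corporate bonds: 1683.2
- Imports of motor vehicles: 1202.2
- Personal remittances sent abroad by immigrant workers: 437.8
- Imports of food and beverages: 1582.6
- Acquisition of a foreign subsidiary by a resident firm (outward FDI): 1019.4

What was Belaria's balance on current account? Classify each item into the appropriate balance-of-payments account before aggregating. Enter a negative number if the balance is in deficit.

Goods: -1202.2 - 1582.6 - 1638.5 = -4423.3
Services: -464.0 + 430.4 - 1427.9 - 442.5 = -1904.0
Secondary income: -169.9 - 437.8 = -607.7
Current account = (-4423.3) + (-1904.0) + (-607.7) = -6935.0
(Excluded from the current account — financial account: new loans extended by domestic banks to foreign borrowers 1208.0, purchases of foreign government bonds by domestic residents 1692.8, foreign purchases of domestic corporate bonds 1683.2, acquisition of a foreign subsidiary by a resident firm (outward FDI) 1019.4.)

-6935.0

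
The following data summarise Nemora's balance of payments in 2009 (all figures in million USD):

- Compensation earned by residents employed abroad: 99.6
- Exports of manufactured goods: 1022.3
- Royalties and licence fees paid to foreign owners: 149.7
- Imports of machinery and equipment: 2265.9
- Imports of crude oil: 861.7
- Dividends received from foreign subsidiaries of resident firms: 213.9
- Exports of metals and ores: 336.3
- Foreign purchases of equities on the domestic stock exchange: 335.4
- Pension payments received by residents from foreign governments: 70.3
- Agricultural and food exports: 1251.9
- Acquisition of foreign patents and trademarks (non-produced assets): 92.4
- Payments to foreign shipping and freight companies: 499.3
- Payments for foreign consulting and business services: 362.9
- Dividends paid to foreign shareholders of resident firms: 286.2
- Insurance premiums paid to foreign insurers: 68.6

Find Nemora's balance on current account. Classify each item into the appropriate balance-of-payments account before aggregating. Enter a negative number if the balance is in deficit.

-1500.0

Goods: 1251.9 - 2265.9 + 1022.3 - 861.7 + 336.3 = -517.1
Services: -362.9 - 149.7 - 68.6 - 499.3 = -1080.5
Primary income: 99.6 + 213.9 - 286.2 = 27.3
Secondary income: 70.3
Current account = (-517.1) + (-1080.5) + 27.3 + 70.3 = -1500.0
(Excluded from the current account — financial account: foreign purchases of equities on the domestic stock exchange 335.4; capital account: acquisition of foreign patents and trademarks (non-produced assets) 92.4.)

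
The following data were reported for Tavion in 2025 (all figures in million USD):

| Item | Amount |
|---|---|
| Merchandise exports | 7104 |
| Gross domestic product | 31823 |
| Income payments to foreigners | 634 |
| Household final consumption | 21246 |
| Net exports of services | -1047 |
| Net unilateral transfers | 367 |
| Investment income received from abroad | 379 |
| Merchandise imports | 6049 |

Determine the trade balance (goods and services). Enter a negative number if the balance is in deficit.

Goods balance = 7104 - 6049 = 1055
Services balance = -1047
Trade balance (goods + services) = 1055 + (-1047) = 8

8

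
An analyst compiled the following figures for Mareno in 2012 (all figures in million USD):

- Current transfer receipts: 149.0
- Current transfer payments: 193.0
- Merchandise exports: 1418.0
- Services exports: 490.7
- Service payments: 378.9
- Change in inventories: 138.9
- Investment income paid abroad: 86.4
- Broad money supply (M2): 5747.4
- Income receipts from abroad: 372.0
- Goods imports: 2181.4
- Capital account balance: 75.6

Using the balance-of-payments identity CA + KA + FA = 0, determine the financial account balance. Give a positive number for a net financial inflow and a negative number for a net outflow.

334.4

Goods balance = 1418.0 - 2181.4 = -763.4
Services balance = 490.7 - 378.9 = 111.8
Trade balance (goods + services) = -763.4 + 111.8 = -651.6
Net primary income = 372.0 - 86.4 = 285.6
Net secondary income = 149.0 - 193.0 = -44.0
Current account = -651.6 + 285.6 + (-44.0) = -410.0
Financial account = -(-410.0 + 75.6) = 334.4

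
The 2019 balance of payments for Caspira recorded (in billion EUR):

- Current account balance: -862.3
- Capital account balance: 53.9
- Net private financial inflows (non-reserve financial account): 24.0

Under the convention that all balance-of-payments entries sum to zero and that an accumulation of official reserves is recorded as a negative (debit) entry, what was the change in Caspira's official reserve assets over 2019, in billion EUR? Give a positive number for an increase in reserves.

-784.4

Official reserve transactions balance = -((-862.3) + 53.9 + 24.0) = 784.4
An accumulation of reserves is recorded as a debit (negative entry), so the change in the stock of reserves is the negative of that balance.
Change in official reserves = -(784.4) = -784.4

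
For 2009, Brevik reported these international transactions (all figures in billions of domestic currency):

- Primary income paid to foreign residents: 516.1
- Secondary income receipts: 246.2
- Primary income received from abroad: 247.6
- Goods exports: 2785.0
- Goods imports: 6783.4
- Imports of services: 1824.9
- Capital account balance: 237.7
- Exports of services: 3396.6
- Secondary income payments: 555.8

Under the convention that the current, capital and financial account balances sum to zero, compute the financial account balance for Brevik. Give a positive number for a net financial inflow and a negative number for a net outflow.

Goods balance = 2785.0 - 6783.4 = -3998.4
Services balance = 3396.6 - 1824.9 = 1571.7
Trade balance (goods + services) = -3998.4 + 1571.7 = -2426.7
Net primary income = 247.6 - 516.1 = -268.5
Net secondary income = 246.2 - 555.8 = -309.6
Current account = -2426.7 + (-268.5) + (-309.6) = -3004.8
Financial account = -(-3004.8 + 237.7) = 2767.1

2767.1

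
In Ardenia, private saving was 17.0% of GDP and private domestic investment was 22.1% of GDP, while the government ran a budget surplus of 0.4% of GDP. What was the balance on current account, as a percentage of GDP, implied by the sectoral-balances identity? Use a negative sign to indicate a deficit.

-4.7

By the sectoral-balances identity, CA = (S_private - I) + (T - G).
Private balance = 17.0 - 22.1 = -5.1
Government balance (T - G) = 0.4
CA = -5.1 + 0.4 = -4.7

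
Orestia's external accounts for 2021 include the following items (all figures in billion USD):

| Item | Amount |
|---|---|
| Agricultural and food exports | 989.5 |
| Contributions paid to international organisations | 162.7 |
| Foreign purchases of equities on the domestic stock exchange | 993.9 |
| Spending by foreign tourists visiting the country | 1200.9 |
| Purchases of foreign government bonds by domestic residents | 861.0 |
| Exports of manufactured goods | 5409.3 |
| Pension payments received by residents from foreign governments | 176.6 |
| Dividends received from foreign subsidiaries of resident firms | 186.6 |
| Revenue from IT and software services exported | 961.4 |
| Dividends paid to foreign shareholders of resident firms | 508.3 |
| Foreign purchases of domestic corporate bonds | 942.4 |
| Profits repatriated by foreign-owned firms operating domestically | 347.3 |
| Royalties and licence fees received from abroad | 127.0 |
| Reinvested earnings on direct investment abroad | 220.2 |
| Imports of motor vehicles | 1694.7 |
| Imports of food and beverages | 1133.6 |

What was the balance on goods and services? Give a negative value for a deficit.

5859.8

Goods: -1133.6 + 5409.3 + 989.5 - 1694.7 = 3570.5
Services: 961.4 + 1200.9 + 127.0 = 2289.3
Trade balance = 3570.5 + 2289.3 = 5859.8
(Excluded from the trade balance — secondary income: contributions paid to international organisations 162.7, pension payments received by residents from foreign governments 176.6; financial account: foreign purchases of equities on the domestic stock exchange 993.9, purchases of foreign government bonds by domestic residents 861.0, foreign purchases of domestic corporate bonds 942.4; primary income: dividends received from foreign subsidiaries of resident firms 186.6, dividends paid to foreign shareholders of resident firms 508.3, profits repatriated by foreign-owned firms operating domestically 347.3, reinvested earnings on direct investment abroad 220.2.)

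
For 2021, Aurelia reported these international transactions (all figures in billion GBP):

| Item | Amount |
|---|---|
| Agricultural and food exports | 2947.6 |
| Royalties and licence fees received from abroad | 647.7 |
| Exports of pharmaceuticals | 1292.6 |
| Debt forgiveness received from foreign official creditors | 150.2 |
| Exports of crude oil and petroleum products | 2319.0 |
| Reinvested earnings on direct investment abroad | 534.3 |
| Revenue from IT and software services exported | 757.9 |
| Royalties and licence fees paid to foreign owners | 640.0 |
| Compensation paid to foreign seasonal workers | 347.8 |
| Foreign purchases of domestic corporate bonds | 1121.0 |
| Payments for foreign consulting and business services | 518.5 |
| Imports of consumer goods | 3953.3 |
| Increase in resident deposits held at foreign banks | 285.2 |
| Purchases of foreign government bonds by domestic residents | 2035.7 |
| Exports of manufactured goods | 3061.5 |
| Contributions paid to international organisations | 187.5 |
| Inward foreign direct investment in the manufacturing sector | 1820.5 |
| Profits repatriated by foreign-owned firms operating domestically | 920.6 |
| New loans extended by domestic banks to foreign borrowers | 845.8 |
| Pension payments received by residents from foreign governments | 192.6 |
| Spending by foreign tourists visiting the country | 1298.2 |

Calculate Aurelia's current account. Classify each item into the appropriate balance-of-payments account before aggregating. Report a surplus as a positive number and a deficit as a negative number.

6483.7

Goods: 2947.6 + 1292.6 + 3061.5 - 3953.3 + 2319.0 = 5667.4
Services: 1298.2 + 647.7 + 757.9 - 518.5 - 640.0 = 1545.3
Primary income: -920.6 + 534.3 - 347.8 = -734.1
Secondary income: -187.5 + 192.6 = 5.1
Current account = 5667.4 + 1545.3 + (-734.1) + 5.1 = 6483.7
(Excluded from the current account — capital account: debt forgiveness received from foreign official creditors 150.2; financial account: foreign purchases of domestic corporate bonds 1121.0, increase in resident deposits held at foreign banks 285.2, purchases of foreign government bonds by domestic residents 2035.7, inward foreign direct investment in the manufacturing sector 1820.5, new loans extended by domestic banks to foreign borrowers 845.8.)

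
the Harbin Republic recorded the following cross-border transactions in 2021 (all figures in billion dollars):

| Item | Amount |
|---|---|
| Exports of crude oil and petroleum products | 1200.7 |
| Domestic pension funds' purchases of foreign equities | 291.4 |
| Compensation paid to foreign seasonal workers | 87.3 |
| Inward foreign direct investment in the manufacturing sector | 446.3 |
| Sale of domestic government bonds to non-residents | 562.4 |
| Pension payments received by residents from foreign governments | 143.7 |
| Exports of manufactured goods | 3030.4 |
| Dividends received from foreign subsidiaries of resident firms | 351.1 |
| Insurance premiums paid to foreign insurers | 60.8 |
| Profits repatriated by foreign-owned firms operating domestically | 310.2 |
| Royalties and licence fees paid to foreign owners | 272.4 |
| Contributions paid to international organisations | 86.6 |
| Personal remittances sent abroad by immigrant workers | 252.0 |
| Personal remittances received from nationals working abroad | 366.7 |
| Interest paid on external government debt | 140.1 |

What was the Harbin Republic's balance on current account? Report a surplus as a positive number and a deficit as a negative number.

Goods: 3030.4 + 1200.7 = 4231.1
Services: -60.8 - 272.4 = -333.2
Primary income: -87.3 - 310.2 + 351.1 - 140.1 = -186.5
Secondary income: -86.6 + 366.7 + 143.7 - 252.0 = 171.8
Current account = 4231.1 + (-333.2) + (-186.5) + 171.8 = 3883.2
(Excluded from the current account — financial account: domestic pension funds' purchases of foreign equities 291.4, inward foreign direct investment in the manufacturing sector 446.3, sale of domestic government bonds to non-residents 562.4.)

3883.2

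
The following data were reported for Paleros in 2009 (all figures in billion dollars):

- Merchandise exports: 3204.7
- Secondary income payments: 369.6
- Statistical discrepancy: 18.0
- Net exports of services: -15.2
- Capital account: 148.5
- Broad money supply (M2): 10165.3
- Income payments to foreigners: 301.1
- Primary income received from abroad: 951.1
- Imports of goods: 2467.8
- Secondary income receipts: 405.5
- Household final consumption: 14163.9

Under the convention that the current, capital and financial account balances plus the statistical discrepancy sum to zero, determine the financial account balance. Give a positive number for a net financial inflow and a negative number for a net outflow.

Goods balance = 3204.7 - 2467.8 = 736.9
Services balance = -15.2
Trade balance (goods + services) = 736.9 + (-15.2) = 721.7
Net primary income = 951.1 - 301.1 = 650.0
Net secondary income = 405.5 - 369.6 = 35.9
Current account = 721.7 + 650.0 + 35.9 = 1407.6
Financial account = -(1407.6 + 148.5 + 18.0) = -1574.1

-1574.1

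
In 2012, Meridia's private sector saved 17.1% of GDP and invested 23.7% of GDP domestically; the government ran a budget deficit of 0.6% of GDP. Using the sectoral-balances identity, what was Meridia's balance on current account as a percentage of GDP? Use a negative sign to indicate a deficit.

By the sectoral-balances identity, CA = (S_private - I) + (T - G).
Private balance = 17.1 - 23.7 = -6.6
Government balance (T - G) = -0.6
CA = -6.6 + (-0.6) = -7.2

-7.2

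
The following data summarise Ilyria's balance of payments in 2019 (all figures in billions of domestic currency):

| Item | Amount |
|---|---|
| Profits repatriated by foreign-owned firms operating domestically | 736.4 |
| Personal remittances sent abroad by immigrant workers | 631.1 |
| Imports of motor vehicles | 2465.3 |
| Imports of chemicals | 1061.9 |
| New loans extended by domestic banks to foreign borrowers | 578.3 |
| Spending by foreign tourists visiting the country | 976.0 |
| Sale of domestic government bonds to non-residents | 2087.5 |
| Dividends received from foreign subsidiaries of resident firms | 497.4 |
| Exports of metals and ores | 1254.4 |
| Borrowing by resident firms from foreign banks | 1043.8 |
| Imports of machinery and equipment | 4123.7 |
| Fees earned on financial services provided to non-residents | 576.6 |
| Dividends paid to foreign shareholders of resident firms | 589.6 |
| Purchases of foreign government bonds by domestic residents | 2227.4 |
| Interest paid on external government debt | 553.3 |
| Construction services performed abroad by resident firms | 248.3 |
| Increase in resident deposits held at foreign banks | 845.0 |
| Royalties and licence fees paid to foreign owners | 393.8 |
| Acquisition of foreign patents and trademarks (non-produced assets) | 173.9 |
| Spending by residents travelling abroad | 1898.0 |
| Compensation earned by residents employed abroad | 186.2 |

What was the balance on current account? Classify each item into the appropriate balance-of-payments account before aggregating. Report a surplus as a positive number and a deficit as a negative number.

Goods: -2465.3 + 1254.4 - 1061.9 - 4123.7 = -6396.5
Services: 576.6 - 393.8 + 248.3 - 1898.0 + 976.0 = -490.9
Primary income: -736.4 - 589.6 + 186.2 + 497.4 - 553.3 = -1195.7
Secondary income: -631.1
Current account = (-6396.5) + (-490.9) + (-1195.7) + (-631.1) = -8714.2
(Excluded from the current account — financial account: new loans extended by domestic banks to foreign borrowers 578.3, sale of domestic government bonds to non-residents 2087.5, borrowing by resident firms from foreign banks 1043.8, purchases of foreign government bonds by domestic residents 2227.4, increase in resident deposits held at foreign banks 845.0; capital account: acquisition of foreign patents and trademarks (non-produced assets) 173.9.)

-8714.2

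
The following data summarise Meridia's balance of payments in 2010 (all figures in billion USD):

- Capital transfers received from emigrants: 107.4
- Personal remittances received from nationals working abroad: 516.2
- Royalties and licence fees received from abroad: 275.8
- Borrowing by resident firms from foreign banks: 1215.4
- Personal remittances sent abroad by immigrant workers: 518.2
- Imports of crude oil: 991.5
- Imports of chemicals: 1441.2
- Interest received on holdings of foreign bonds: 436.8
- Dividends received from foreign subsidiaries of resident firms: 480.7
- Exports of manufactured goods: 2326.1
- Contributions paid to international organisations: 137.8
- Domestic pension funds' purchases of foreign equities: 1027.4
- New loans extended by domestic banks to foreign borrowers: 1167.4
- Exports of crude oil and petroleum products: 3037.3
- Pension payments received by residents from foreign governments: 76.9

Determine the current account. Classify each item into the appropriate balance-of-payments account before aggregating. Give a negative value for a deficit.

Goods: -991.5 - 1441.2 + 2326.1 + 3037.3 = 2930.7
Services: 275.8
Primary income: 480.7 + 436.8 = 917.5
Secondary income: -518.2 + 76.9 + 516.2 - 137.8 = -62.9
Current account = 2930.7 + 275.8 + 917.5 + (-62.9) = 4061.1
(Excluded from the current account — capital account: capital transfers received from emigrants 107.4; financial account: borrowing by resident firms from foreign banks 1215.4, domestic pension funds' purchases of foreign equities 1027.4, new loans extended by domestic banks to foreign borrowers 1167.4.)

4061.1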